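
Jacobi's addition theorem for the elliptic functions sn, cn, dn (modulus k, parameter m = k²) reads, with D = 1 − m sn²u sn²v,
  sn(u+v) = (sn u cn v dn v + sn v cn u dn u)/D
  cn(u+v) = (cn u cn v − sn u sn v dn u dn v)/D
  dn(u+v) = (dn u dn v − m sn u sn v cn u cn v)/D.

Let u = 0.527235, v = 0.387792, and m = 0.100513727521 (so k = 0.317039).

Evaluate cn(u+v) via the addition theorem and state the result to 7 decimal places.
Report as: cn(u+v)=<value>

cn(u+v)=0.6183185

sn u = 0.5011396648516236, cn u = 0.8653664173703544, dn u = 0.9872977694730924
sn v = 0.3772681122688194, cn v = 0.9261040824146719, dn v = 0.9928211106122372
m = k² = 0.100513727521
D = 1 − m·sn²u·sn²v = 0.9964071165163329
cn(u+v) = (cn u·cn v − sn u·sn v·dn u·dn v)/D = 0.6160969205781747/0.9964071165163329 = 0.6183184667851334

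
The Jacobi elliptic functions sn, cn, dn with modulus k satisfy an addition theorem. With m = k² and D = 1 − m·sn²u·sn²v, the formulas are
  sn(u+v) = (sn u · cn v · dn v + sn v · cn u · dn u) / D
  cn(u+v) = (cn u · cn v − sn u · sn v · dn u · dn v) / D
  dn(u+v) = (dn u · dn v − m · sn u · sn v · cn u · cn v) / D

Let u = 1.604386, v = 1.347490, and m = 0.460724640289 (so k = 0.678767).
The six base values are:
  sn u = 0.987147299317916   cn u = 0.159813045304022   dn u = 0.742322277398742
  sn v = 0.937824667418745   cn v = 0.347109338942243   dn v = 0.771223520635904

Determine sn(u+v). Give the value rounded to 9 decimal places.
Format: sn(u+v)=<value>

sn(u+v)=0.620547478

m = k² = 0.460724640289
D = 1 − m·sn²u·sn²v = 0.605134976396211
sn(u+v) = (sn u·cn v·dn v + sn v·cn u·dn u)/D = 0.3755149837280257/0.605134976396211 = 0.6205474784557123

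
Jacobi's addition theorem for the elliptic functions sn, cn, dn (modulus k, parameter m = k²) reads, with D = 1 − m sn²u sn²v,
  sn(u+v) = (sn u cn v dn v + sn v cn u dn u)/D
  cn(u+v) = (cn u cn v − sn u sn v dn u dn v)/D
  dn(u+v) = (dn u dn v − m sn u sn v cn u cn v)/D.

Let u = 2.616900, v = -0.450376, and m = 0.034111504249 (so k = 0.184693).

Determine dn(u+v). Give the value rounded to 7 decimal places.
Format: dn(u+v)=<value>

dn(u+v)=0.9878855

sn u = 0.52363406582235, cn u = -0.8519432874965063, dn u = 0.9953124518310405
sn v = -0.4348551743754024, cn v = 0.9005004038416298, dn v = 0.9967695560581358
m = k² = 0.034111504249
D = 1 − m·sn²u·sn²v = 0.9982313335381758
dn(u+v) = (dn u·dn v − m·sn u·sn v·cn u·cn v)/D = 0.9861382245983555/0.9982313335381758 = 0.9878854644875181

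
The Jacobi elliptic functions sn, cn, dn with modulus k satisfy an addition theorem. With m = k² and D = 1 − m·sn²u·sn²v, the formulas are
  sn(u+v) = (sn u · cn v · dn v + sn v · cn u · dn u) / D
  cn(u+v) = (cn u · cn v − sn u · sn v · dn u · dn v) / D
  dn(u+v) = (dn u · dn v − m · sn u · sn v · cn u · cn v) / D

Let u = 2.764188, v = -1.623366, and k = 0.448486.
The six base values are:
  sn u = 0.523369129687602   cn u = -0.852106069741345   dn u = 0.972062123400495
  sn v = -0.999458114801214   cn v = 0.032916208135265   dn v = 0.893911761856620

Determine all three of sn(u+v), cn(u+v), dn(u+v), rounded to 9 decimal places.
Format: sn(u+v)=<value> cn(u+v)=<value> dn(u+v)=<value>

sn(u+v)=0.892362552 cn(u+v)=0.451319262 dn(u+v)=0.916422537

m = k² = 0.201139692196
D = 1 − m·sn²u·sn²v = 0.9449644661491653
sn(u+v) = (sn u·cn v·dn v + sn v·cn u·dn u)/D = 0.8432509023991608/0.9449644661491653 = 0.8923625518274793
cn(u+v) = (cn u·cn v − sn u·sn v·dn u·dn v)/D = 0.4264806653150619/0.9449644661491653 = 0.4513192618268682
dn(u+v) = (dn u·dn v − m·sn u·sn v·cn u·cn v)/D = 0.8659867332123491/0.9449644661491653 = 0.9164225367556315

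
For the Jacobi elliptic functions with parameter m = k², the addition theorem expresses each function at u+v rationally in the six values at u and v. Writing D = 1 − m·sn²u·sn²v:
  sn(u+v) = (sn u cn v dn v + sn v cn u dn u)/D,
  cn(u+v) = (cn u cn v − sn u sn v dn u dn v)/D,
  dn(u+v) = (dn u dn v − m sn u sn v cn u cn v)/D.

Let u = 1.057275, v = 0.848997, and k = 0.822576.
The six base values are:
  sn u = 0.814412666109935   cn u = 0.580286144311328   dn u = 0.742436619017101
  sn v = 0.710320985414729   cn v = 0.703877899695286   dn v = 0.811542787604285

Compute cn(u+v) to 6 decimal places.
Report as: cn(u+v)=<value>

cn(u+v)=0.077430

m = k² = 0.676631275776
D = 1 − m·sn²u·sn²v = 0.7735614329452444
cn(u+v) = (cn u·cn v − sn u·sn v·dn u·dn v)/D = 0.05989667229624991/0.7735614329452444 = 0.07742975508512667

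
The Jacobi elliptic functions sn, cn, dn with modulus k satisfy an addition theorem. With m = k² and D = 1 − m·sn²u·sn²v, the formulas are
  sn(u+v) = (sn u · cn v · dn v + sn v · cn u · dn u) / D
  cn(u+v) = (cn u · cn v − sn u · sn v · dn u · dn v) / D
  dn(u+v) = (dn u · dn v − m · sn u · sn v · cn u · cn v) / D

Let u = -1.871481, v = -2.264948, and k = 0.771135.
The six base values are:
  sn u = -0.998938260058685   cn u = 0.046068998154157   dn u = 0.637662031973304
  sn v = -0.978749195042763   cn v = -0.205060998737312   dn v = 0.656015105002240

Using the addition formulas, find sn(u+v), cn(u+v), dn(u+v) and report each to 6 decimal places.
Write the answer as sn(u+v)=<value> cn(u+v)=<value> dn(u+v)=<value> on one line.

m = k² = 0.594649188225
D = 1 − m·sn²u·sn²v = 0.4315648037966936
sn(u+v) = (sn u·cn v·dn v + sn v·cn u·dn u)/D = 0.1056281063128538/0.4315648037966936 = 0.2447560722829804
cn(u+v) = (cn u·cn v − sn u·sn v·dn u·dn v)/D = -0.4184386251684219/0.4315648037966936 = -0.9695846869049699
dn(u+v) = (dn u·dn v − m·sn u·sn v·cn u·cn v)/D = 0.423808332109529/0.4315648037966936 = 0.9820270985517657

sn(u+v)=0.244756 cn(u+v)=-0.969585 dn(u+v)=0.982027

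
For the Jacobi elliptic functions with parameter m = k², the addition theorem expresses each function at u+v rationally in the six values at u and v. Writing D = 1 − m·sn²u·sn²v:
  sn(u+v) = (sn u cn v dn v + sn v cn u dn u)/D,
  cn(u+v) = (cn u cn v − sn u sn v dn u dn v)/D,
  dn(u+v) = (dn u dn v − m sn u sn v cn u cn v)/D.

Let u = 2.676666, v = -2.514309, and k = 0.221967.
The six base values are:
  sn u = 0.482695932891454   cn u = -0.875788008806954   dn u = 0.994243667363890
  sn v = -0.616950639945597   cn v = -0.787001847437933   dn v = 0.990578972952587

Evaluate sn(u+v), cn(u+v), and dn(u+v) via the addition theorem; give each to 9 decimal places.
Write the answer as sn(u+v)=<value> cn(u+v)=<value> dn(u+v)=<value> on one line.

m = k² = 0.049269349089
D = 1 − m·sn²u·sn²v = 0.9956305684330327
sn(u+v) = (sn u·cn v·dn v + sn v·cn u·dn u)/D = 0.1609040157389103/0.9956305684330327 = 0.1616101602747575
cn(u+v) = (cn u·cn v − sn u·sn v·dn u·dn v)/D = 0.9825426843233714/0.9956305684330327 = 0.9868546783067744
dn(u+v) = (dn u·dn v − m·sn u·sn v·cn u·cn v)/D = 0.9949897689479304/0.9956305684330327 = 0.9993563882976084

sn(u+v)=0.161610160 cn(u+v)=0.986854678 dn(u+v)=0.999356388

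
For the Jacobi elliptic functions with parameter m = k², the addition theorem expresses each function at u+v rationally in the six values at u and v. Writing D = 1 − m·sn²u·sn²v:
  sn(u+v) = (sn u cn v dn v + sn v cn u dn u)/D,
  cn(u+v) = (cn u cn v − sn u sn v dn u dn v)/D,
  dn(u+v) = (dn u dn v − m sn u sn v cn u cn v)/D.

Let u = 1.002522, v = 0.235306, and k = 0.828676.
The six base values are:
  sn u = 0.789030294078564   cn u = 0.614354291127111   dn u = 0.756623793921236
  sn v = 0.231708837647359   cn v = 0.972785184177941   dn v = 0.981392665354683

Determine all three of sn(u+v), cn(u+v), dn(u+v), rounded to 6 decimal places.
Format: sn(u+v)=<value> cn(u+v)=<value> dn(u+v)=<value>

m = k² = 0.686703912976
D = 1 − m·sn²u·sn²v = 0.9770468616166546
sn(u+v) = (sn u·cn v·dn v + sn v·cn u·dn u)/D = 0.8609811851870014/0.9770468616166546 = 0.8812076667053544
cn(u+v) = (cn u·cn v − sn u·sn v·dn u·dn v)/D = 0.4618787379268941/0.9770468616166546 = 0.4727293603529456
dn(u+v) = (dn u·dn v − m·sn u·sn v·cn u·cn v)/D = 0.6675138850052565/0.9770468616166546 = 0.6831953627083614

sn(u+v)=0.881208 cn(u+v)=0.472729 dn(u+v)=0.683195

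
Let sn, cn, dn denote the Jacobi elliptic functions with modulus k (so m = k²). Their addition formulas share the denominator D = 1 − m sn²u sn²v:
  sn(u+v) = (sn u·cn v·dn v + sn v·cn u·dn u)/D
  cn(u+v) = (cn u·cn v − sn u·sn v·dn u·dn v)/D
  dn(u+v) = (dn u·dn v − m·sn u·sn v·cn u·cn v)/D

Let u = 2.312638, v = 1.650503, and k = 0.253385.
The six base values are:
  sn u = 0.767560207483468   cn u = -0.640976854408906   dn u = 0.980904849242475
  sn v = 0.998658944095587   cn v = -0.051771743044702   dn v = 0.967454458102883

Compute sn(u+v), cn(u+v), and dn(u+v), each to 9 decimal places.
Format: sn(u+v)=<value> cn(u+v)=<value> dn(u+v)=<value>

sn(u+v)=-0.692461386 cn(u+v)=-0.721454939 dn(u+v)=0.984486681

m = k² = 0.064203958225
D = 1 − m·sn²u·sn²v = 0.9622757079347768
sn(u+v) = (sn u·cn v·dn v + sn v·cn u·dn u)/D = -0.6663387702399166/0.9622757079347768 = -0.6924613858017927
cn(u+v) = (cn u·cn v − sn u·sn v·dn u·dn v)/D = -0.6942385622799496/0.9622757079347768 = -0.7214549391150225
dn(u+v) = (dn u·dn v − m·sn u·sn v·cn u·cn v)/D = 0.9473476174555047/0.9622757079347768 = 0.9844866805259892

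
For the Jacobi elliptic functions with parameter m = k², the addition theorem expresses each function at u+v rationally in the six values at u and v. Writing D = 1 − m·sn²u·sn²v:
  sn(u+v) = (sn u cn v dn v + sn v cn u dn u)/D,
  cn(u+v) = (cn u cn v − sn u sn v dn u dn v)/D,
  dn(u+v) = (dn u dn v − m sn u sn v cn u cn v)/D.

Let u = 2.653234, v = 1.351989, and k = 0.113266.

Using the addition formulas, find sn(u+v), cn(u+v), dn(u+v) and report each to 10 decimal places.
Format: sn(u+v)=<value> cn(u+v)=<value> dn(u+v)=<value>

sn(u+v)=-0.7528178588 cn(u+v)=-0.6582288899 dn(u+v)=0.9963579951

sn u = 0.4778943425141632, cn u = -0.8784173253032727, dn u = 0.9985339412396847
sn v = 0.9753565759146702, cn v = 0.2206344257363527, dn v = 0.9938789324056723
m = k² = 0.012829186756
D = 1 − m·sn²u·sn²v = 0.9972126613402483
sn(u+v) = (sn u·cn v·dn v + sn v·cn u·dn u)/D = -0.7507195004998107/0.9972126613402483 = -0.7528178588214552
cn(u+v) = (cn u·cn v − sn u·sn v·dn u·dn v)/D = -0.6563941830231401/0.9972126613402483 = -0.6582288898547978
dn(u+v) = (dn u·dn v − m·sn u·sn v·cn u·cn v)/D = 0.9935808079045208/0.9972126613402483 = 0.9963579950631129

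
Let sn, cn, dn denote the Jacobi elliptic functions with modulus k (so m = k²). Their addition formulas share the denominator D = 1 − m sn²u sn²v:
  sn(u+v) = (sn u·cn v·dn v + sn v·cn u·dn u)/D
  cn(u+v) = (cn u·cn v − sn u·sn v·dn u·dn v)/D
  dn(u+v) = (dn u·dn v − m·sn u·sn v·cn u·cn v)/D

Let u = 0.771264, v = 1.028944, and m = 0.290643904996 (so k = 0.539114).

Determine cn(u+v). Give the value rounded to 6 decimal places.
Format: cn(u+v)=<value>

cn(u+v)=-0.077230

sn u = 0.6828314027311516, cn u = 0.7305759888226603, dn u = 0.9297767170437482
sn v = 0.83406779106391, cn v = 0.5516619616302812, dn v = 0.8932009975238498
m = k² = 0.290643904996
D = 1 − m·sn²u·sn²v = 0.9057262262118632
cn(u+v) = (cn u·cn v − sn u·sn v·dn u·dn v)/D = -0.0699489354943762/0.9057262262118632 = -0.07722966771861377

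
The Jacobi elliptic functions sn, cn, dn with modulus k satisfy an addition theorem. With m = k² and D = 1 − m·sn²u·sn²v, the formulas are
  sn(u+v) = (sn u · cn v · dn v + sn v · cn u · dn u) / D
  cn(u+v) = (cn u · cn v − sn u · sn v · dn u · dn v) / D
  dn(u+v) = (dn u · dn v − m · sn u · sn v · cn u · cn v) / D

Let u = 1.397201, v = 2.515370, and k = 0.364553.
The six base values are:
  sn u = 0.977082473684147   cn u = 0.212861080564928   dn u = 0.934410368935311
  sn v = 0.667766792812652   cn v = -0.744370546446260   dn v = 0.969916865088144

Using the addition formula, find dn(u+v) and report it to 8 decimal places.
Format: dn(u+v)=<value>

dn(u+v)=0.97521345

m = k² = 0.132898889809
D = 1 − m·sn²u·sn²v = 0.943423844040031
dn(u+v) = (dn u·dn v − m·sn u·sn v·cn u·cn v)/D = 0.9200396197797052/0.943423844040031 = 0.975213447902496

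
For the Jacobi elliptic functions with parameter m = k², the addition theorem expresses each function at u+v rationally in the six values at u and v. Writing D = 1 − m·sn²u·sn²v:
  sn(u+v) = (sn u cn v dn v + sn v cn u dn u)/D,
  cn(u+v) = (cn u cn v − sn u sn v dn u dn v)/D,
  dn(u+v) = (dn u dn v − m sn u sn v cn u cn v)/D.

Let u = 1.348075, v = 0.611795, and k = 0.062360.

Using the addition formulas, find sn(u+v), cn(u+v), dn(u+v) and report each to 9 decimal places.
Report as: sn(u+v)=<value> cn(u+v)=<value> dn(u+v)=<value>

sn(u+v)=0.926111313 cn(u+v)=-0.377250363 dn(u+v)=0.998330943

sn u = 0.9750561260230645, cn u = 0.2219584445451307, dn u = 0.9981496945736466
sn v = 0.5742250868070412, cn v = 0.8186974714028656, dn v = 0.9993586636906334
m = k² = 0.0038887696
D = 1 − m·sn²u·sn²v = 0.9987809100034523
sn(u+v) = (sn u·cn v·dn v + sn v·cn u·dn u)/D = 0.9249822995375068/0.9987809100034523 = 0.9261113125743559
cn(u+v) = (cn u·cn v − sn u·sn v·dn u·dn v)/D = -0.3767904613039326/0.9987809100034523 = -0.3772503634482062
dn(u+v) = (dn u·dn v − m·sn u·sn v·cn u·cn v)/D = 0.9971138876969841/0.9987809100034523 = 0.998330942962794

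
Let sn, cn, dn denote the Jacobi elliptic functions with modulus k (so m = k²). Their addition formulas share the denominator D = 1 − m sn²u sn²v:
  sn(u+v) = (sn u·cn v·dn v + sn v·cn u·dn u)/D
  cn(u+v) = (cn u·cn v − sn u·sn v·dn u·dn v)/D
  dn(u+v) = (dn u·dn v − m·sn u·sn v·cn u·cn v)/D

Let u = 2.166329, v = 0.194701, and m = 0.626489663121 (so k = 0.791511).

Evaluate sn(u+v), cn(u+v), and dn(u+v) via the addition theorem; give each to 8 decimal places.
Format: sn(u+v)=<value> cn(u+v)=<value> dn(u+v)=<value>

sn u = 0.9934243408073951, cn u = -0.1144905196572732, dn u = 0.617836882140529
sn v = 0.1927236043078749, cn v = 0.9812530827174922, dn v = 0.9882968572594949
m = k² = 0.626489663121
D = 1 − m·sn²u·sn²v = 0.9770356941812691
sn(u+v) = (sn u·cn v·dn v + sn v·cn u·dn u)/D = 0.9497598785392613/0.9770356941812691 = 0.972083091943878
cn(u+v) = (cn u·cn v − sn u·sn v·dn u·dn v)/D = -0.2292486004785241/0.9770356941812691 = -0.2346368733955299
dn(u+v) = (dn u·dn v − m·sn u·sn v·cn u·cn v)/D = 0.6240814165475695/0.9770356941812691 = 0.6387498637606416

sn(u+v)=0.97208309 cn(u+v)=-0.23463687 dn(u+v)=0.63874986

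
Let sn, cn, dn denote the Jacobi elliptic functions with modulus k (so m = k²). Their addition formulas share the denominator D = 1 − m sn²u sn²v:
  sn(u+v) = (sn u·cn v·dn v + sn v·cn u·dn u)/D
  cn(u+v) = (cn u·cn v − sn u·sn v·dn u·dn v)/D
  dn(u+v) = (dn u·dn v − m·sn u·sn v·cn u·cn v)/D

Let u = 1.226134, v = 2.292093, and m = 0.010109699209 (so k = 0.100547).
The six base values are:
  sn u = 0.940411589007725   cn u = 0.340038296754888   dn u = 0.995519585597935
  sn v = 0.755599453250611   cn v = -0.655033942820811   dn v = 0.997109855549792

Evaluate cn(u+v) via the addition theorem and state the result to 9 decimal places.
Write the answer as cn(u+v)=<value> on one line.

m = k² = 0.010109699209
D = 1 − m·sn²u·sn²v = 0.9948954501521647
cn(u+v) = (cn u·cn v − sn u·sn v·dn u·dn v)/D = -0.9280829789369465/0.9948954501521647 = -0.9328447313685076

cn(u+v)=-0.932844731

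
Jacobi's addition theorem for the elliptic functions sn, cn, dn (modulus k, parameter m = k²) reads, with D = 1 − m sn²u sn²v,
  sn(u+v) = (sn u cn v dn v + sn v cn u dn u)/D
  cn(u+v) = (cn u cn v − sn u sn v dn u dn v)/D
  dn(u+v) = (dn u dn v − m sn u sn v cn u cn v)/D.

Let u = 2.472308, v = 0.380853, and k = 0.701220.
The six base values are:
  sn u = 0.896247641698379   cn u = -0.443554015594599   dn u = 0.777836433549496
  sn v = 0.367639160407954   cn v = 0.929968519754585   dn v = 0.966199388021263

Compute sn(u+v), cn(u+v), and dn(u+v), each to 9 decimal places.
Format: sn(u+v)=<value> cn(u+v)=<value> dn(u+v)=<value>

m = k² = 0.4917094884
D = 1 − m·sn²u·sn²v = 0.9466163613783801
sn(u+v) = (sn u·cn v·dn v + sn v·cn u·dn u)/D = 0.6784697917617551/0.9466163613783801 = 0.7167315286773901
cn(u+v) = (cn u·cn v − sn u·sn v·dn u·dn v)/D = -0.6601221684627813/0.9466163613783801 = -0.6973492064954054
dn(u+v) = (dn u·dn v − m·sn u·sn v·cn u·cn v)/D = 0.8183753449332174/0.9466163613783801 = 0.8645269386022133

sn(u+v)=0.716731529 cn(u+v)=-0.697349206 dn(u+v)=0.864526939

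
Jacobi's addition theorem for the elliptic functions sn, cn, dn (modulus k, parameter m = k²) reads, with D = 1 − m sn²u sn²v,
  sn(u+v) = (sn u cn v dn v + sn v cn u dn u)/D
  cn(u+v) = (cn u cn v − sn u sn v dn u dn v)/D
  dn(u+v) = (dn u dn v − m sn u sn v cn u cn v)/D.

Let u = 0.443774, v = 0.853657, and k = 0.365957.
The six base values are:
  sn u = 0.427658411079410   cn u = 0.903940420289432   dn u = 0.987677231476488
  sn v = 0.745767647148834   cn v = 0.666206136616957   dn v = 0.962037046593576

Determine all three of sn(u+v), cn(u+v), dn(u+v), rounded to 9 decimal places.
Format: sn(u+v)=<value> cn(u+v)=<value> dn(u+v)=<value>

sn(u+v)=0.952896020 cn(u+v)=0.303297173 dn(u+v)=0.937227337

m = k² = 0.133924525849
D = 1 − m·sn²u·sn²v = 0.9863773615216803
sn(u+v) = (sn u·cn v·dn v + sn v·cn u·dn u)/D = 0.9399150621016069/0.9863773615216803 = 0.9528960200907326
cn(u+v) = (cn u·cn v − sn u·sn v·dn u·dn v)/D = 0.2991654648468037/0.9863773615216803 = 0.3032971725803625
dn(u+v) = (dn u·dn v − m·sn u·sn v·cn u·cn v)/D = 0.9244598275855525/0.9863773615216803 = 0.9372273367663184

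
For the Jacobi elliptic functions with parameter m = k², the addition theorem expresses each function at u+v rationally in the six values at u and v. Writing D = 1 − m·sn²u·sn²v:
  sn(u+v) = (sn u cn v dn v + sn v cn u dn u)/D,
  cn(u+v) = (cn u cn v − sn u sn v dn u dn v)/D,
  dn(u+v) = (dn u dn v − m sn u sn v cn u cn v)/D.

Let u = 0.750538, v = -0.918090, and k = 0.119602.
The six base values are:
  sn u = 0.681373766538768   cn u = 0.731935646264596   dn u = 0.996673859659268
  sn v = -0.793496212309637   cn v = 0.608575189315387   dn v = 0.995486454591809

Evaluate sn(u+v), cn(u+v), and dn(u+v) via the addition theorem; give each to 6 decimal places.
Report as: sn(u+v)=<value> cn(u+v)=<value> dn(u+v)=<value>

sn(u+v)=-0.166758 cn(u+v)=0.985998 dn(u+v)=0.999801

m = k² = 0.014304638404
D = 1 − m·sn²u·sn²v = 0.9958184488089473
sn(u+v) = (sn u·cn v·dn v + sn v·cn u·dn u)/D = -0.166060830157649/0.9958184488089473 = -0.1667581378475832
cn(u+v) = (cn u·cn v − sn u·sn v·dn u·dn v)/D = 0.9818748309614676/0.9958184488089473 = 0.9859978313675981
dn(u+v) = (dn u·dn v − m·sn u·sn v·cn u·cn v)/D = 0.9956203671221948/0.9958184488089473 = 0.9998010865464589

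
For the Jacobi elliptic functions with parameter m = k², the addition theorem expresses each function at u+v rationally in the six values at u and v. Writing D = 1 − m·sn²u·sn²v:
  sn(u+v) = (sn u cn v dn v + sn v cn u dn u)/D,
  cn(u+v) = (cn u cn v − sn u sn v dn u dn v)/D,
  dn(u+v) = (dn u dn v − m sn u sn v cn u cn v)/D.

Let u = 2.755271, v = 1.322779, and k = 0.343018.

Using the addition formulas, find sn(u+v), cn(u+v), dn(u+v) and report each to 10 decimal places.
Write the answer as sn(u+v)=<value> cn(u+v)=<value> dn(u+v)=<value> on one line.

sn u = 0.4646695327740973, cn u = -0.8854841756414973, dn u = 0.987215692492291
sn v = 0.9610607902563619, cn v = 0.2763370359394793, dn v = 0.9440993200296022
m = k² = 0.117661348324
D = 1 − m·sn²u·sn²v = 0.9765348175902781
sn(u+v) = (sn u·cn v·dn v + sn v·cn u·dn u)/D = -0.7188971710913741/0.9765348175902781 = -0.7361715712967028
cn(u+v) = (cn u·cn v − sn u·sn v·dn u·dn v)/D = -0.6609138426170973/0.9765348175902781 = -0.6767949598028516
dn(u+v) = (dn u·dn v − m·sn u·sn v·cn u·cn v)/D = 0.9448869343872969/0.9765348175902781 = 0.9675916489275043

sn(u+v)=-0.7361715713 cn(u+v)=-0.6767949598 dn(u+v)=0.9675916489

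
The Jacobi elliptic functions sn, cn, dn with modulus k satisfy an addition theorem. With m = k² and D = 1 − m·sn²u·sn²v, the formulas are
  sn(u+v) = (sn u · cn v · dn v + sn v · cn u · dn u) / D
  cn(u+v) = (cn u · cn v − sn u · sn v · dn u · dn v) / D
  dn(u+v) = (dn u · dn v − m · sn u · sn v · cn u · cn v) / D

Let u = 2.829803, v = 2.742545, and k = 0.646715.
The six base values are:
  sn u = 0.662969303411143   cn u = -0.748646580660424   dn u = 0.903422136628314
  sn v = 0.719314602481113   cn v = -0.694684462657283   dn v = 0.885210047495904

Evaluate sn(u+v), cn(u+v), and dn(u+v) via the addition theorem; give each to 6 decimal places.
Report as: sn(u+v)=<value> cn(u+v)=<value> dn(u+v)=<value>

sn(u+v)=-0.988183 cn(u+v)=0.153280 dn(u+v)=0.769146

m = k² = 0.418240291225
D = 1 − m·sn²u·sn²v = 0.9048846823704964
sn(u+v) = (sn u·cn v·dn v + sn v·cn u·dn u)/D = -0.8941914869470698/0.9048846823704964 = -0.9881828086697037
cn(u+v) = (cn u·cn v − sn u·sn v·dn u·dn v)/D = 0.1387006599124256/0.9048846823704964 = 0.1532799290502698
dn(u+v) = (dn u·dn v − m·sn u·sn v·cn u·cn v)/D = 0.6959887780018378/0.9048846823704964 = 0.7691463802642555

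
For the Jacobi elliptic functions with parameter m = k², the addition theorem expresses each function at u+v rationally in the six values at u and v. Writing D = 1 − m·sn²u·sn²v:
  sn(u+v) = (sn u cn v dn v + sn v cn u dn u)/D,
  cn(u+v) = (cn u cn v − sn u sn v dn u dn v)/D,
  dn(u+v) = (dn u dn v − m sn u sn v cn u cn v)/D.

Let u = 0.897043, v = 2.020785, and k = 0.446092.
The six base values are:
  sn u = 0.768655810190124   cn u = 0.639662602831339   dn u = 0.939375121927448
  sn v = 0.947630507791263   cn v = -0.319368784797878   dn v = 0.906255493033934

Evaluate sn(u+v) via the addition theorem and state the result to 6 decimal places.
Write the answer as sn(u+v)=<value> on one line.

sn(u+v)=0.387899

m = k² = 0.198998072464
D = 1 − m·sn²u·sn²v = 0.8944177856536007
sn(u+v) = (sn u·cn v·dn v + sn v·cn u·dn u)/D = 0.3469433583615351/0.8944177856536007 = 0.3878985457651698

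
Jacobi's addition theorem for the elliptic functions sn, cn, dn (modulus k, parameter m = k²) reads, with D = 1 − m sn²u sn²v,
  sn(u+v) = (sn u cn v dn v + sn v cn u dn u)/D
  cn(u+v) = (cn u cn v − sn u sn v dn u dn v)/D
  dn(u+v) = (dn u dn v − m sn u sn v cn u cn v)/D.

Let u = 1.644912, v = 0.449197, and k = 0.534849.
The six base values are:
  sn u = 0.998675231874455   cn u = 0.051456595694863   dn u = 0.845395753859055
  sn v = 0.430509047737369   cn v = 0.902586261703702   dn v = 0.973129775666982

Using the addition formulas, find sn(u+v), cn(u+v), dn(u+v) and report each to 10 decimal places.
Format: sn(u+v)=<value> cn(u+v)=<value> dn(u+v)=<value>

sn(u+v)=0.9459158252 cn(u+v)=-0.3244121632 dn(u+v)=0.8625791530

m = k² = 0.286063452801
D = 1 − m·sn²u·sn²v = 0.9471219415197357
sn(u+v) = (sn u·cn v·dn v + sn v·cn u·dn u)/D = 0.8958976328692172/0.9471219415197357 = 0.9459158251910785
cn(u+v) = (cn u·cn v − sn u·sn v·dn u·dn v)/D = -0.3072578778932234/0.9471219415197357 = -0.3244121632323317
dn(u+v) = (dn u·dn v − m·sn u·sn v·cn u·cn v)/D = 0.8169676420822264/0.9471219415197357 = 0.8625791529772122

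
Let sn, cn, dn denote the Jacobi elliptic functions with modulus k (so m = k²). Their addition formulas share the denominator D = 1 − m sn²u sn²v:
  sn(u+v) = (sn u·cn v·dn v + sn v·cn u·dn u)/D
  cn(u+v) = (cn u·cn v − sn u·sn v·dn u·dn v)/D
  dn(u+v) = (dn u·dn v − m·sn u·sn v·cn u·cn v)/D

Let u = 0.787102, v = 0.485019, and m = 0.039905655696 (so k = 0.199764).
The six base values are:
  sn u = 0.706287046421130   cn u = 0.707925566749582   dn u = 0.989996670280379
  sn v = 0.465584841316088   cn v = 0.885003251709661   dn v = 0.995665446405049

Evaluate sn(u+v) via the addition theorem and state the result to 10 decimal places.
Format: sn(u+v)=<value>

m = k² = 0.039905655696
D = 1 − m·sn²u·sn²v = 0.9956848629115863
sn(u+v) = (sn u·cn v·dn v + sn v·cn u·dn u)/D = 0.9486592702620115/0.9956848629115863 = 0.9527706060408889

sn(u+v)=0.9527706060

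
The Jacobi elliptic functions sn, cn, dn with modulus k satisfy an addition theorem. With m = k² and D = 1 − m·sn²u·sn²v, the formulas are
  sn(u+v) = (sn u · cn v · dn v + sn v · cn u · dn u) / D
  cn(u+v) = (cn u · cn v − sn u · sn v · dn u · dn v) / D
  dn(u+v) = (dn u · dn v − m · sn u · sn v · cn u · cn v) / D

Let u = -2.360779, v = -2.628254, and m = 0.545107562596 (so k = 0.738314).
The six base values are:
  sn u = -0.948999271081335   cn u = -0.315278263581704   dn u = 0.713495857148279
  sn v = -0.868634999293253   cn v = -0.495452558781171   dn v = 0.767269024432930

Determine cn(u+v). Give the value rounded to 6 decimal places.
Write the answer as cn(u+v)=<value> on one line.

cn(u+v)=-0.468675

m = k² = 0.545107562596
D = 1 − m·sn²u·sn²v = 0.6295849590499147
cn(u+v) = (cn u·cn v − sn u·sn v·dn u·dn v)/D = -0.2950706680084524/0.6295849590499147 = -0.4686749004514554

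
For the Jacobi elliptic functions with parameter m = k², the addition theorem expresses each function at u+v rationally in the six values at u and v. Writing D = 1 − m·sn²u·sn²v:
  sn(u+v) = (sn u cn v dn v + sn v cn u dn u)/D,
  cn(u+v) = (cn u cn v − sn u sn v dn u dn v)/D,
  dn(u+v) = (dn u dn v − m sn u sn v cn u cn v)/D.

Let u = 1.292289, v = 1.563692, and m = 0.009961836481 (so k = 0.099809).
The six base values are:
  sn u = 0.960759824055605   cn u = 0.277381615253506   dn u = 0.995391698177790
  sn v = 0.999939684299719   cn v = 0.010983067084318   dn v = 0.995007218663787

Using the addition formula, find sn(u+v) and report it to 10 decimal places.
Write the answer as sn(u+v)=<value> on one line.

m = k² = 0.009961836481
D = 1 − m·sn²u·sn²v = 0.9908057420178359
sn(u+v) = (sn u·cn v·dn v + sn v·cn u·dn u)/D = 0.2865861090066647/0.9908057420178359 = 0.2892455068165176

sn(u+v)=0.2892455068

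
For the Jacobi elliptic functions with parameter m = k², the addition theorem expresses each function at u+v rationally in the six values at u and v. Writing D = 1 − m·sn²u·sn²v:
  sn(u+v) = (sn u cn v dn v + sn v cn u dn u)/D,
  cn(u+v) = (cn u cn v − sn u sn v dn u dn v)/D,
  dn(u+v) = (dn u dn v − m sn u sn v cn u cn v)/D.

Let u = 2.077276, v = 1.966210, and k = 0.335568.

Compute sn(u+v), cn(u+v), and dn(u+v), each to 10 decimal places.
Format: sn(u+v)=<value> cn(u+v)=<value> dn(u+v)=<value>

sn u = 0.9071891518139187, cn u = -0.4207230001213895, dn u = 0.9525367403672003
sn v = 0.9464640818761254, cn v = -0.3228091413178737, dn v = 0.9482237588758716
m = k² = 0.112605882624
D = 1 − m·sn²u·sn²v = 0.916983379465708
sn(u+v) = (sn u·cn v·dn v + sn v·cn u·dn u)/D = -0.656985708841889/0.916983379465708 = -0.7164641405220344
cn(u+v) = (cn u·cn v − sn u·sn v·dn u·dn v)/D = -0.6397095408025984/0.916983379465708 = -0.6976239211394794
dn(u+v) = (dn u·dn v − m·sn u·sn v·cn u·cn v)/D = 0.8900867464148416/0.916983379465708 = 0.9706683527169947

sn(u+v)=-0.7164641405 cn(u+v)=-0.6976239211 dn(u+v)=0.9706683527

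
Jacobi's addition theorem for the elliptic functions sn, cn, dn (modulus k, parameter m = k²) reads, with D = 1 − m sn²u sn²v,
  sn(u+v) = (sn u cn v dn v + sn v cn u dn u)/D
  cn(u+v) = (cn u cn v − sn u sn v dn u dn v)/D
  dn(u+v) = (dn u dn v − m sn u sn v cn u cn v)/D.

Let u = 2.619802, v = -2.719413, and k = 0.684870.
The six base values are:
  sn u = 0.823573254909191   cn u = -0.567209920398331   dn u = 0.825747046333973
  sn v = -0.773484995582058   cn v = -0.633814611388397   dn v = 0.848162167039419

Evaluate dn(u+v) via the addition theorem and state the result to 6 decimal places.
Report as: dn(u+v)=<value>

m = k² = 0.4690469169
D = 1 − m·sn²u·sn²v = 0.8096624205683462
dn(u+v) = (dn u·dn v − m·sn u·sn v·cn u·cn v)/D = 0.8077852599319292/0.8096624205683462 = 0.9976815514852482

dn(u+v)=0.997682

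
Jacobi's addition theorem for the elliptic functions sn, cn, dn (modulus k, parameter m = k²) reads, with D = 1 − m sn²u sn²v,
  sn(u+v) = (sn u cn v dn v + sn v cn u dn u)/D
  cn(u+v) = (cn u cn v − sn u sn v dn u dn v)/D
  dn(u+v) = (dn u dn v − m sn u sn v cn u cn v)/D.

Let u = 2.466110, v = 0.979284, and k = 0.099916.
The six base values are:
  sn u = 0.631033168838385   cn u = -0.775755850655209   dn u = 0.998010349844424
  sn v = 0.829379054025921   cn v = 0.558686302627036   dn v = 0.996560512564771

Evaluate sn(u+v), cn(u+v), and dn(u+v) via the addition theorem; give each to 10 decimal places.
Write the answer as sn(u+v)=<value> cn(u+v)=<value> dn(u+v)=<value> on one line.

m = k² = 0.009983207056
D = 1 − m·sn²u·sn²v = 0.9972654833007471
sn(u+v) = (sn u·cn v·dn v + sn v·cn u·dn u)/D = -0.2907785232539177/0.9972654833007471 = -0.2915758422636865
cn(u+v) = (cn u·cn v − sn u·sn v·dn u·dn v)/D = -0.9539320178070047/0.9972654833007471 = -0.9565477135032114
dn(u+v) = (dn u·dn v − m·sn u·sn v·cn u·cn v)/D = 0.9968421853867985/0.9972654833007471 = 0.9995755413969132

sn(u+v)=-0.2915758423 cn(u+v)=-0.9565477135 dn(u+v)=0.9995755414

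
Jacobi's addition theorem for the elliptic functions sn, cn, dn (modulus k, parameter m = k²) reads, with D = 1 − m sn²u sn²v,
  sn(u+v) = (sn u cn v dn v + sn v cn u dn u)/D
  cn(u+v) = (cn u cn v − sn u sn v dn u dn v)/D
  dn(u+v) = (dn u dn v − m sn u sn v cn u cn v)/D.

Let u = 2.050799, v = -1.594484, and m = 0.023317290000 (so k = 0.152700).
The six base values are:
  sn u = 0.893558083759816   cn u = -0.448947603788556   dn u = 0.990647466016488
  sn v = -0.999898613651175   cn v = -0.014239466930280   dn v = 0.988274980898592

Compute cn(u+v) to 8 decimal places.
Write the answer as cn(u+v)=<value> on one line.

cn(u+v)=0.89783834

m = k² = 0.02331729
D = 1 − m·sn²u·sn²v = 0.9813861768740999
cn(u+v) = (cn u·cn v − sn u·sn v·dn u·dn v)/D = 0.8811261317226139/0.9813861768740999 = 0.8978383356989669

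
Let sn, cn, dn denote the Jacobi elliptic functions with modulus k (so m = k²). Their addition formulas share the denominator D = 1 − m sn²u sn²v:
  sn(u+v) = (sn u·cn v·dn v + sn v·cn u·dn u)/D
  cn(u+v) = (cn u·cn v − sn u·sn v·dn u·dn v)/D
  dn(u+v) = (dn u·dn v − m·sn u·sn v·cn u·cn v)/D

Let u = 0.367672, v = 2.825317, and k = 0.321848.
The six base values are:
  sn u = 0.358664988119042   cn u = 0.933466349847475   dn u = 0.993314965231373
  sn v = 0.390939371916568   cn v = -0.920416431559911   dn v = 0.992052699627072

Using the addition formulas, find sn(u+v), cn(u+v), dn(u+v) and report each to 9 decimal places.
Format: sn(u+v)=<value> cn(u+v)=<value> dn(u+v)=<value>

sn(u+v)=0.035063019 cn(u+v)=-0.999385103 dn(u+v)=0.999936323

m = k² = 0.103586135104
D = 1 − m·sn²u·sn²v = 0.9979634343263018
sn(u+v) = (sn u·cn v·dn v + sn v·cn u·dn u)/D = 0.03499161057923112/0.9979634343263018 = 0.03506301871957163
cn(u+v) = (cn u·cn v − sn u·sn v·dn u·dn v)/D = -0.9973497899139591/0.9979634343263018 = -0.9993851033101659
dn(u+v) = (dn u·dn v − m·sn u·sn v·cn u·cn v)/D = 0.9978998867930044/0.9979634343263018 = 0.99993632278387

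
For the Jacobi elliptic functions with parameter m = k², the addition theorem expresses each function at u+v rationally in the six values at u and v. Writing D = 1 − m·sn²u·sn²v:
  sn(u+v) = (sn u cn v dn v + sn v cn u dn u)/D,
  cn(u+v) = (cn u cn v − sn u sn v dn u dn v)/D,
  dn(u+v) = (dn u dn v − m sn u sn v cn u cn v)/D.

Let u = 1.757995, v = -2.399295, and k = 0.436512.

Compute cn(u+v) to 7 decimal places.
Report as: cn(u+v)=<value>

cn(u+v)=0.8058972

sn u = 0.995697381952118, cn u = -0.09266457561386686, dn u = 0.9006072460148083
sn v = -0.7772253365901145, cn v = -0.6292223582823351, dn v = 0.9406896926633293
m = k² = 0.190542726144
D = 1 − m·sn²u·sn²v = 0.8858854546860378
cn(u+v) = (cn u·cn v − sn u·sn v·dn u·dn v)/D = 0.7139325761870814/0.8858854546860378 = 0.8058971647074877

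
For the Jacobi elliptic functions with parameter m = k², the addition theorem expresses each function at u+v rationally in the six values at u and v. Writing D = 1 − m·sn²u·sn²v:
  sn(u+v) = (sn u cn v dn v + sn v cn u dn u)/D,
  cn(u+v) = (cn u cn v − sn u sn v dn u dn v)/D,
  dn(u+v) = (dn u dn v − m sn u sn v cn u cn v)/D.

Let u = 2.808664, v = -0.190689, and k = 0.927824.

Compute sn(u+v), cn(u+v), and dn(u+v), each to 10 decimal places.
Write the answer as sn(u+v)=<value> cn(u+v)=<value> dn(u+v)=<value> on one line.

sn u = 0.9892695566041358, cn u = -0.1461018287916224, dn u = 0.3968857096125444
sn v = -0.1885670930236629, cn v = 0.9820603094660762, dn v = 0.9845760621080768
m = k² = 0.860857374976
D = 1 − m·sn²u·sn²v = 0.9700434148403708
sn(u+v) = (sn u·cn v·dn v + sn v·cn u·dn u)/D = 0.9674718664212848/0.9700434148403708 = 0.9973490378062006
cn(u+v) = (cn u·cn v − sn u·sn v·dn u·dn v)/D = -0.07058621932419421/0.9700434148403708 = -0.07276604144136146
dn(u+v) = (dn u·dn v − m·sn u·sn v·cn u·cn v)/D = 0.3677229440100904/0.9700434148403708 = 0.3790788519198416

sn(u+v)=0.9973490378 cn(u+v)=-0.0727660414 dn(u+v)=0.3790788519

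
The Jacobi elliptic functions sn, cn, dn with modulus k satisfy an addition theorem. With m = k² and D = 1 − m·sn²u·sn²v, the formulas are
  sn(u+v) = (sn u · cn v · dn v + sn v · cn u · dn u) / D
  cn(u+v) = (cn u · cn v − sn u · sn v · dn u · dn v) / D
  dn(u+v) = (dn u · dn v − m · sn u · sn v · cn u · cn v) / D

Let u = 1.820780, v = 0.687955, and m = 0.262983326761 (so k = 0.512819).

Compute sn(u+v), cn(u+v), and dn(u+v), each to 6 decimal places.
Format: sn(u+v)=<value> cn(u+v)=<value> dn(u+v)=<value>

sn u = 0.9939666226251287, cn u = -0.109682966349361, dn u = 0.8603374079518103
sn v = 0.624917647350808, cn v = 0.7806906775602814, dn v = 0.9472587861389872
m = k² = 0.262983326761
D = 1 − m·sn²u·sn²v = 0.8985347347106484
sn(u+v) = (sn u·cn v·dn v + sn v·cn u·dn u)/D = 0.6760843706496367/0.8985347347106484 = 0.7524298666844009
cn(u+v) = (cn u·cn v − sn u·sn v·dn u·dn v)/D = -0.5918400064585191/0.8985347347106484 = -0.6586723735828721
dn(u+v) = (dn u·dn v − m·sn u·sn v·cn u·cn v)/D = 0.828949697269602/0.8985347347106484 = 0.9225572092508426

sn(u+v)=0.752430 cn(u+v)=-0.658672 dn(u+v)=0.922557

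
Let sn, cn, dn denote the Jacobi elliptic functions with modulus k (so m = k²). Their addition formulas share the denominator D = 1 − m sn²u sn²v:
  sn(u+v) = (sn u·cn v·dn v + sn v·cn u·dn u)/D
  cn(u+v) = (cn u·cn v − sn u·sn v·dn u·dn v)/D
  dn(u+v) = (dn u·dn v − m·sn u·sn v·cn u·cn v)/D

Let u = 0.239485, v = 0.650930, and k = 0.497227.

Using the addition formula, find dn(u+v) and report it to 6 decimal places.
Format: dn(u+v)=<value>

sn u = 0.2366591409214439, cn u = 0.971592739278307, dn u = 0.9930523606619316
sn v = 0.5976177168416946, cn v = 0.8017811824412694, dn v = 0.9548302929262388
m = k² = 0.247234689529
D = 1 − m·sn²u·sn²v = 0.9950545831758417
dn(u+v) = (dn u·dn v − m·sn u·sn v·cn u·cn v)/D = 0.9209571556360915/0.9950545831758417 = 0.9255343085770642

dn(u+v)=0.925534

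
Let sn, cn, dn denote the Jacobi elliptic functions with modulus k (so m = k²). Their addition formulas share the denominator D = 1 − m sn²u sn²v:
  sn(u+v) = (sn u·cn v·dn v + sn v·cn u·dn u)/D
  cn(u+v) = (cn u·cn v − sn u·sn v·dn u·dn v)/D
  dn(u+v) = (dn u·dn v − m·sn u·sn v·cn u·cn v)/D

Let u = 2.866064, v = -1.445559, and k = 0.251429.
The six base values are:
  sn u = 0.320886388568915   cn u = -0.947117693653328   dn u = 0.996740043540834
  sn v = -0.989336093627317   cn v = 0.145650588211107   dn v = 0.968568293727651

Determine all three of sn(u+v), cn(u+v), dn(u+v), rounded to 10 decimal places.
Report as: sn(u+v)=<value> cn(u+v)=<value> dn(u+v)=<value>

sn(u+v)=0.9855102205 cn(u+v)=0.1696160527 dn(u+v)=0.9688148290

m = k² = 0.063216542041
D = 1 − m·sn²u·sn²v = 0.9936288029934213
sn(u+v) = (sn u·cn v·dn v + sn v·cn u·dn u)/D = 0.9792313407117473/0.9936288029934213 = 0.9855102204784121
cn(u+v) = (cn u·cn v − sn u·sn v·dn u·dn v)/D = 0.1685353954100237/0.9936288029934213 = 0.1696160526972361
dn(u+v) = (dn u·dn v − m·sn u·sn v·cn u·cn v)/D = 0.9626423188788336/0.9936288029934213 = 0.9688148290173983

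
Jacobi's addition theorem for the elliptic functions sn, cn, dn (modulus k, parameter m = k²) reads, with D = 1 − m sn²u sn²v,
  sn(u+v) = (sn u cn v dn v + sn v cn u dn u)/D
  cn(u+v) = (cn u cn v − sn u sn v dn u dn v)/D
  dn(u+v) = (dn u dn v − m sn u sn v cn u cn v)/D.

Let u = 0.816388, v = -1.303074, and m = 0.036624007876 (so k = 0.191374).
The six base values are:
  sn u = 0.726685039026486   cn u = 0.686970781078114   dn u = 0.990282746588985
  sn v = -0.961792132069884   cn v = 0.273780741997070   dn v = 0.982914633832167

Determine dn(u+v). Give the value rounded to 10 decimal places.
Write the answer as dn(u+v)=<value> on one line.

m = k² = 0.036624007876
D = 1 − m·sn²u·sn²v = 0.9821095713271046
dn(u+v) = (dn u·dn v − m·sn u·sn v·cn u·cn v)/D = 0.9781777178865071/0.9821095713271046 = 0.9959965226331269

dn(u+v)=0.9959965226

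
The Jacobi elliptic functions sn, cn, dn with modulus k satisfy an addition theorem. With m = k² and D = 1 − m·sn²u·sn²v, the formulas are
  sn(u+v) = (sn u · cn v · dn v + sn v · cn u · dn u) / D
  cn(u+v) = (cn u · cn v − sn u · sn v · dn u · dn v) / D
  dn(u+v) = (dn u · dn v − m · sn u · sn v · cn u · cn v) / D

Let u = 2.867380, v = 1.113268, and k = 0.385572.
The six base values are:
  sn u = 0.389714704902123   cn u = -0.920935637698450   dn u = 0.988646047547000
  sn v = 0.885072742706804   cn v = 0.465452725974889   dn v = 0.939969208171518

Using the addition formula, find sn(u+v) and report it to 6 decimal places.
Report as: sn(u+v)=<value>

m = k² = 0.148665767184
D = 1 − m·sn²u·sn²v = 0.982312661197834
sn(u+v) = (sn u·cn v·dn v + sn v·cn u·dn u)/D = -0.6353359204924682/0.982312661197834 = -0.6467756607328448

sn(u+v)=-0.646776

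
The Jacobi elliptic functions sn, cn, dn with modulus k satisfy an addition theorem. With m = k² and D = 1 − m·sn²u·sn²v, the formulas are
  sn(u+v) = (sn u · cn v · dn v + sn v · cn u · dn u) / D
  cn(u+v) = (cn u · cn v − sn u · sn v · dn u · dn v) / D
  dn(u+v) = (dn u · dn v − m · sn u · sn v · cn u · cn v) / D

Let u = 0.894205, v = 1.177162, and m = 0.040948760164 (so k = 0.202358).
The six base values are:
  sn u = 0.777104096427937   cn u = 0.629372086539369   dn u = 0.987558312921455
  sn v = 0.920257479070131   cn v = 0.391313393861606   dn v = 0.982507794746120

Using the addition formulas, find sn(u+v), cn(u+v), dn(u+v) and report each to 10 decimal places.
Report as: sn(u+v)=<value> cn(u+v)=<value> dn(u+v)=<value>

sn(u+v)=0.8893756463 cn(u+v)=-0.4571771644 dn(u+v)=0.9836716828

m = k² = 0.040948760164
D = 1 − m·sn²u·sn²v = 0.9790580140025148
sn(u+v) = (sn u·cn v·dn v + sn v·cn u·dn u)/D = 0.8707503540137909/0.9790580140025148 = 0.8893756463460748
cn(u+v) = (cn u·cn v − sn u·sn v·dn u·dn v)/D = -0.4476029666651085/0.9790580140025148 = -0.4571771644412062
dn(u+v) = (dn u·dn v − m·sn u·sn v·cn u·cn v)/D = 0.9630716441694224/0.9790580140025148 = 0.9836716827762452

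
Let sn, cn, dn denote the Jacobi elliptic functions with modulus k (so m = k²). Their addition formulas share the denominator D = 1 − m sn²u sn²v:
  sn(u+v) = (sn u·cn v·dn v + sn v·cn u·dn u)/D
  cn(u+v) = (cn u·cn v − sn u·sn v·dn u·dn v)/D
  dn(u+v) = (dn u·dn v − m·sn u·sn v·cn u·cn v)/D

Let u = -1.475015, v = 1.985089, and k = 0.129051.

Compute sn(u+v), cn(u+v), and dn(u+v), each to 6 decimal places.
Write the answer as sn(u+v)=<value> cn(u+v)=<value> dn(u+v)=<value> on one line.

sn u = -0.9948502354315878, cn u = 0.1013558536134662, dn u = 0.9917242196002724
sn v = 0.9193142369618084, cn v = -0.393524247943285, dn v = 0.9929375231713457
m = k² = 0.016654160601
D = 1 − m·sn²u·sn²v = 0.986069518295471
sn(u+v) = (sn u·cn v·dn v + sn v·cn u·dn u)/D = 0.4811395069049608/0.986069518295471 = 0.4879367001797835
cn(u+v) = (cn u·cn v − sn u·sn v·dn u·dn v)/D = 0.8607193908625002/0.986069518295471 = 0.8728790160255109
dn(u+v) = (dn u·dn v − m·sn u·sn v·cn u·cn v)/D = 0.9841126644110435/0.986069518295471 = 0.9980155010898114

sn(u+v)=0.487937 cn(u+v)=0.872879 dn(u+v)=0.998016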